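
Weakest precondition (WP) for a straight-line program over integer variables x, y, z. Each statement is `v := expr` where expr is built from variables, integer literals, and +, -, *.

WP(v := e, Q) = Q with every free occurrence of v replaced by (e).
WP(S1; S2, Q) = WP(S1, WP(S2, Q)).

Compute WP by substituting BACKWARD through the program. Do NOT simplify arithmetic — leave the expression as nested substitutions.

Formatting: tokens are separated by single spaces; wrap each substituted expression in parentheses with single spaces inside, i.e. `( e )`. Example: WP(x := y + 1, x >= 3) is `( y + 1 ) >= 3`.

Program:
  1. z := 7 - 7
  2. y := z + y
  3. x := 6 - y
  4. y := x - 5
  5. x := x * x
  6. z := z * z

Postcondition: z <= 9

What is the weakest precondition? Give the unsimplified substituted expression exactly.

Answer: ( ( 7 - 7 ) * ( 7 - 7 ) ) <= 9

Derivation:
post: z <= 9
stmt 6: z := z * z  -- replace 1 occurrence(s) of z with (z * z)
  => ( z * z ) <= 9
stmt 5: x := x * x  -- replace 0 occurrence(s) of x with (x * x)
  => ( z * z ) <= 9
stmt 4: y := x - 5  -- replace 0 occurrence(s) of y with (x - 5)
  => ( z * z ) <= 9
stmt 3: x := 6 - y  -- replace 0 occurrence(s) of x with (6 - y)
  => ( z * z ) <= 9
stmt 2: y := z + y  -- replace 0 occurrence(s) of y with (z + y)
  => ( z * z ) <= 9
stmt 1: z := 7 - 7  -- replace 2 occurrence(s) of z with (7 - 7)
  => ( ( 7 - 7 ) * ( 7 - 7 ) ) <= 9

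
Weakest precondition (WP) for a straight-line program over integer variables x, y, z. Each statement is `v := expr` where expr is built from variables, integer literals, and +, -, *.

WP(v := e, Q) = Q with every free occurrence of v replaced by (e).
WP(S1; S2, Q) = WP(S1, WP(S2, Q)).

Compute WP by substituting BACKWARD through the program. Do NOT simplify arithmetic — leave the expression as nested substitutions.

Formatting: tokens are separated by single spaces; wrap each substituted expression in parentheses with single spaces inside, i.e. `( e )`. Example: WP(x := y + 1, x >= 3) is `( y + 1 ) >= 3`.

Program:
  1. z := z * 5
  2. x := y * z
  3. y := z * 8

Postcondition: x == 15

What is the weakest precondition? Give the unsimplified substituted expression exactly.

post: x == 15
stmt 3: y := z * 8  -- replace 0 occurrence(s) of y with (z * 8)
  => x == 15
stmt 2: x := y * z  -- replace 1 occurrence(s) of x with (y * z)
  => ( y * z ) == 15
stmt 1: z := z * 5  -- replace 1 occurrence(s) of z with (z * 5)
  => ( y * ( z * 5 ) ) == 15

Answer: ( y * ( z * 5 ) ) == 15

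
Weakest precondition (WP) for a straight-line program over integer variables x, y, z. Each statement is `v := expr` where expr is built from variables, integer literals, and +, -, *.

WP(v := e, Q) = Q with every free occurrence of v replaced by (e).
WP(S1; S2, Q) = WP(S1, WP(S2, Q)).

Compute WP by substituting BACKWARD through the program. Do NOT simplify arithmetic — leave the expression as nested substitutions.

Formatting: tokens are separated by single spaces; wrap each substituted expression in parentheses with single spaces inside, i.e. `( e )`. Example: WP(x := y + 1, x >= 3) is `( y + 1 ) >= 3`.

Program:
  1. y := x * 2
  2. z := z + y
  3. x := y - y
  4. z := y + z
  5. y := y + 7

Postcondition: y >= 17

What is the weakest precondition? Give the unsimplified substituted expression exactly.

post: y >= 17
stmt 5: y := y + 7  -- replace 1 occurrence(s) of y with (y + 7)
  => ( y + 7 ) >= 17
stmt 4: z := y + z  -- replace 0 occurrence(s) of z with (y + z)
  => ( y + 7 ) >= 17
stmt 3: x := y - y  -- replace 0 occurrence(s) of x with (y - y)
  => ( y + 7 ) >= 17
stmt 2: z := z + y  -- replace 0 occurrence(s) of z with (z + y)
  => ( y + 7 ) >= 17
stmt 1: y := x * 2  -- replace 1 occurrence(s) of y with (x * 2)
  => ( ( x * 2 ) + 7 ) >= 17

Answer: ( ( x * 2 ) + 7 ) >= 17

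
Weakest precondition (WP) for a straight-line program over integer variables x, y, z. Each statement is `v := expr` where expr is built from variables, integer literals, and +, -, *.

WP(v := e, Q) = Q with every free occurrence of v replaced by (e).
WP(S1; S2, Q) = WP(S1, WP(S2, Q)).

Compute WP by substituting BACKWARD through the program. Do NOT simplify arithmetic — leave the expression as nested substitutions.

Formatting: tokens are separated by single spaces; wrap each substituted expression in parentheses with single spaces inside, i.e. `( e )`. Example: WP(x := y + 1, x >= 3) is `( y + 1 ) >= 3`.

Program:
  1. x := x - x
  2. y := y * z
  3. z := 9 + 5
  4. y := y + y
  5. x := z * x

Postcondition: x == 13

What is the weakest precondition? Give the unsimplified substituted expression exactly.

post: x == 13
stmt 5: x := z * x  -- replace 1 occurrence(s) of x with (z * x)
  => ( z * x ) == 13
stmt 4: y := y + y  -- replace 0 occurrence(s) of y with (y + y)
  => ( z * x ) == 13
stmt 3: z := 9 + 5  -- replace 1 occurrence(s) of z with (9 + 5)
  => ( ( 9 + 5 ) * x ) == 13
stmt 2: y := y * z  -- replace 0 occurrence(s) of y with (y * z)
  => ( ( 9 + 5 ) * x ) == 13
stmt 1: x := x - x  -- replace 1 occurrence(s) of x with (x - x)
  => ( ( 9 + 5 ) * ( x - x ) ) == 13

Answer: ( ( 9 + 5 ) * ( x - x ) ) == 13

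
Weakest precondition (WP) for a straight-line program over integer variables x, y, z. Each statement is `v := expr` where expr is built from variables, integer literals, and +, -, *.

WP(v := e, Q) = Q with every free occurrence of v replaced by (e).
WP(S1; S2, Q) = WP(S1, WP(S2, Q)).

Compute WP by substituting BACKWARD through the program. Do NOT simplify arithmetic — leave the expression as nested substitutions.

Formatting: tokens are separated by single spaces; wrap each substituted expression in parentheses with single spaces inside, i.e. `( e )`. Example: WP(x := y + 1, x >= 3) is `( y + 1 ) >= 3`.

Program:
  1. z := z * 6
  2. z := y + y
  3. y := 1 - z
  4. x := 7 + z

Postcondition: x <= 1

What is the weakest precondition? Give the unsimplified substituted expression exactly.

Answer: ( 7 + ( y + y ) ) <= 1

Derivation:
post: x <= 1
stmt 4: x := 7 + z  -- replace 1 occurrence(s) of x with (7 + z)
  => ( 7 + z ) <= 1
stmt 3: y := 1 - z  -- replace 0 occurrence(s) of y with (1 - z)
  => ( 7 + z ) <= 1
stmt 2: z := y + y  -- replace 1 occurrence(s) of z with (y + y)
  => ( 7 + ( y + y ) ) <= 1
stmt 1: z := z * 6  -- replace 0 occurrence(s) of z with (z * 6)
  => ( 7 + ( y + y ) ) <= 1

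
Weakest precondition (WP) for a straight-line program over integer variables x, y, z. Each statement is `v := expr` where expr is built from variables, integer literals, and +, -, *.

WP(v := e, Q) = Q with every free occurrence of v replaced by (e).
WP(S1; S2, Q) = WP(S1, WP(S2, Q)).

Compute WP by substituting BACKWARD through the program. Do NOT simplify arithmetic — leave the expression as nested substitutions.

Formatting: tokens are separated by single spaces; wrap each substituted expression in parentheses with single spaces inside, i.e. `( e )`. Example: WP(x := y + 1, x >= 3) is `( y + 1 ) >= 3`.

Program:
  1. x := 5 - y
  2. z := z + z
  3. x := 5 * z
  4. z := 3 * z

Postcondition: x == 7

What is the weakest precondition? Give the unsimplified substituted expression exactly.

post: x == 7
stmt 4: z := 3 * z  -- replace 0 occurrence(s) of z with (3 * z)
  => x == 7
stmt 3: x := 5 * z  -- replace 1 occurrence(s) of x with (5 * z)
  => ( 5 * z ) == 7
stmt 2: z := z + z  -- replace 1 occurrence(s) of z with (z + z)
  => ( 5 * ( z + z ) ) == 7
stmt 1: x := 5 - y  -- replace 0 occurrence(s) of x with (5 - y)
  => ( 5 * ( z + z ) ) == 7

Answer: ( 5 * ( z + z ) ) == 7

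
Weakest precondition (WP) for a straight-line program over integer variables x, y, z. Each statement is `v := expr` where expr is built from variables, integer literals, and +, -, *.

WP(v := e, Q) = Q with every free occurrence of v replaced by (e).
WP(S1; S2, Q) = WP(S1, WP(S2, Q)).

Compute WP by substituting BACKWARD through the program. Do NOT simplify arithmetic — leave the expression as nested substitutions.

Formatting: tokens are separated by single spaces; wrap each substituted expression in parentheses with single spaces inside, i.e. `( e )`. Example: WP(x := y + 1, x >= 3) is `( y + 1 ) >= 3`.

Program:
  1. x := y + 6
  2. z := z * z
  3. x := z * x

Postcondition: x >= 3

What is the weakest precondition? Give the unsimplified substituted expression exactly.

Answer: ( ( z * z ) * ( y + 6 ) ) >= 3

Derivation:
post: x >= 3
stmt 3: x := z * x  -- replace 1 occurrence(s) of x with (z * x)
  => ( z * x ) >= 3
stmt 2: z := z * z  -- replace 1 occurrence(s) of z with (z * z)
  => ( ( z * z ) * x ) >= 3
stmt 1: x := y + 6  -- replace 1 occurrence(s) of x with (y + 6)
  => ( ( z * z ) * ( y + 6 ) ) >= 3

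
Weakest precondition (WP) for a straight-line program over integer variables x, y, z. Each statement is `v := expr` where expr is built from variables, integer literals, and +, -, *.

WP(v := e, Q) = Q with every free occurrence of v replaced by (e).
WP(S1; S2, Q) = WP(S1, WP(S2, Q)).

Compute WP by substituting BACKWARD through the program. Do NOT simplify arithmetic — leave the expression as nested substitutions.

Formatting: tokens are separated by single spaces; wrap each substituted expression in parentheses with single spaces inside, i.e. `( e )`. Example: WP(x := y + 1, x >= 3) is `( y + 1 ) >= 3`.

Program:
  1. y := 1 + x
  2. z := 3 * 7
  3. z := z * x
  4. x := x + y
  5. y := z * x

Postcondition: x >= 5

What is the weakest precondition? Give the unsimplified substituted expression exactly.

post: x >= 5
stmt 5: y := z * x  -- replace 0 occurrence(s) of y with (z * x)
  => x >= 5
stmt 4: x := x + y  -- replace 1 occurrence(s) of x with (x + y)
  => ( x + y ) >= 5
stmt 3: z := z * x  -- replace 0 occurrence(s) of z with (z * x)
  => ( x + y ) >= 5
stmt 2: z := 3 * 7  -- replace 0 occurrence(s) of z with (3 * 7)
  => ( x + y ) >= 5
stmt 1: y := 1 + x  -- replace 1 occurrence(s) of y with (1 + x)
  => ( x + ( 1 + x ) ) >= 5

Answer: ( x + ( 1 + x ) ) >= 5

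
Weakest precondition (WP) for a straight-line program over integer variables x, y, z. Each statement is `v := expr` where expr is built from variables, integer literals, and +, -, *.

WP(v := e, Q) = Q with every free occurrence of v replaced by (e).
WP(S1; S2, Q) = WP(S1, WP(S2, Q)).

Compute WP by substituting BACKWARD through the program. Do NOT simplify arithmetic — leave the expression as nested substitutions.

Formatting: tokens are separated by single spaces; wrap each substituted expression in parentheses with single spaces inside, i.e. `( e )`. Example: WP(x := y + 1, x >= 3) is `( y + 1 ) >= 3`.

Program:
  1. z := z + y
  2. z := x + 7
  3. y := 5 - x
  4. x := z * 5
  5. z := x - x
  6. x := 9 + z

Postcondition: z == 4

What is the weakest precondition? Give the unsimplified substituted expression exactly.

Answer: ( ( ( x + 7 ) * 5 ) - ( ( x + 7 ) * 5 ) ) == 4

Derivation:
post: z == 4
stmt 6: x := 9 + z  -- replace 0 occurrence(s) of x with (9 + z)
  => z == 4
stmt 5: z := x - x  -- replace 1 occurrence(s) of z with (x - x)
  => ( x - x ) == 4
stmt 4: x := z * 5  -- replace 2 occurrence(s) of x with (z * 5)
  => ( ( z * 5 ) - ( z * 5 ) ) == 4
stmt 3: y := 5 - x  -- replace 0 occurrence(s) of y with (5 - x)
  => ( ( z * 5 ) - ( z * 5 ) ) == 4
stmt 2: z := x + 7  -- replace 2 occurrence(s) of z with (x + 7)
  => ( ( ( x + 7 ) * 5 ) - ( ( x + 7 ) * 5 ) ) == 4
stmt 1: z := z + y  -- replace 0 occurrence(s) of z with (z + y)
  => ( ( ( x + 7 ) * 5 ) - ( ( x + 7 ) * 5 ) ) == 4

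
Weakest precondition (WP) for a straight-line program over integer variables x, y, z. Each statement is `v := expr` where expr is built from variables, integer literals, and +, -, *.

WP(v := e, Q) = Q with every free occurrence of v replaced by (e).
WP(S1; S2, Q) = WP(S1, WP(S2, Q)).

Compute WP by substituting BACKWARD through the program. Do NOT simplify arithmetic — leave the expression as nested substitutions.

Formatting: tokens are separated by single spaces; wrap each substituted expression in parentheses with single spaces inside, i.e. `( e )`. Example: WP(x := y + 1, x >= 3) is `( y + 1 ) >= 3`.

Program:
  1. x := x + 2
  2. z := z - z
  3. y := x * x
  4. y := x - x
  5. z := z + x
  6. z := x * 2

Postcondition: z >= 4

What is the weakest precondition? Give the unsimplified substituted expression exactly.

Answer: ( ( x + 2 ) * 2 ) >= 4

Derivation:
post: z >= 4
stmt 6: z := x * 2  -- replace 1 occurrence(s) of z with (x * 2)
  => ( x * 2 ) >= 4
stmt 5: z := z + x  -- replace 0 occurrence(s) of z with (z + x)
  => ( x * 2 ) >= 4
stmt 4: y := x - x  -- replace 0 occurrence(s) of y with (x - x)
  => ( x * 2 ) >= 4
stmt 3: y := x * x  -- replace 0 occurrence(s) of y with (x * x)
  => ( x * 2 ) >= 4
stmt 2: z := z - z  -- replace 0 occurrence(s) of z with (z - z)
  => ( x * 2 ) >= 4
stmt 1: x := x + 2  -- replace 1 occurrence(s) of x with (x + 2)
  => ( ( x + 2 ) * 2 ) >= 4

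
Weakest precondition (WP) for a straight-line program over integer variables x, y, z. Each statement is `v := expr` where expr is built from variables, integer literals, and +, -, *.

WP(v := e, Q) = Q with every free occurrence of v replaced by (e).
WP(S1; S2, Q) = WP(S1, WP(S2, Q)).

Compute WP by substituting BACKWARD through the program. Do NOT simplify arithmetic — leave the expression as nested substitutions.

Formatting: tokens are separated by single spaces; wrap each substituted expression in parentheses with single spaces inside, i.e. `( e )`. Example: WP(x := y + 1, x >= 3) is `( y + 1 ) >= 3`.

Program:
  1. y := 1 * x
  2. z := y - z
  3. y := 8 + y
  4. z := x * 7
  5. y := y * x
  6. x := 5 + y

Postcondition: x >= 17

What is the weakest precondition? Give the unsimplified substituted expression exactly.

post: x >= 17
stmt 6: x := 5 + y  -- replace 1 occurrence(s) of x with (5 + y)
  => ( 5 + y ) >= 17
stmt 5: y := y * x  -- replace 1 occurrence(s) of y with (y * x)
  => ( 5 + ( y * x ) ) >= 17
stmt 4: z := x * 7  -- replace 0 occurrence(s) of z with (x * 7)
  => ( 5 + ( y * x ) ) >= 17
stmt 3: y := 8 + y  -- replace 1 occurrence(s) of y with (8 + y)
  => ( 5 + ( ( 8 + y ) * x ) ) >= 17
stmt 2: z := y - z  -- replace 0 occurrence(s) of z with (y - z)
  => ( 5 + ( ( 8 + y ) * x ) ) >= 17
stmt 1: y := 1 * x  -- replace 1 occurrence(s) of y with (1 * x)
  => ( 5 + ( ( 8 + ( 1 * x ) ) * x ) ) >= 17

Answer: ( 5 + ( ( 8 + ( 1 * x ) ) * x ) ) >= 17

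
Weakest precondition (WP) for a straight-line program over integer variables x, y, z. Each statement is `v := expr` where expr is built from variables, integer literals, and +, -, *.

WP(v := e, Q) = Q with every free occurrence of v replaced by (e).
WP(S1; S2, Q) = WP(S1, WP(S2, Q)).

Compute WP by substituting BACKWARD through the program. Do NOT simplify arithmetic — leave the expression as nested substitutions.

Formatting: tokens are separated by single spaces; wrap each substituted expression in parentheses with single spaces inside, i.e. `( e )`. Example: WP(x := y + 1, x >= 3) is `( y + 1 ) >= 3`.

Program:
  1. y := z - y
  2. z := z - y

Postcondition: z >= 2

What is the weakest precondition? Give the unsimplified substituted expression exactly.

Answer: ( z - ( z - y ) ) >= 2

Derivation:
post: z >= 2
stmt 2: z := z - y  -- replace 1 occurrence(s) of z with (z - y)
  => ( z - y ) >= 2
stmt 1: y := z - y  -- replace 1 occurrence(s) of y with (z - y)
  => ( z - ( z - y ) ) >= 2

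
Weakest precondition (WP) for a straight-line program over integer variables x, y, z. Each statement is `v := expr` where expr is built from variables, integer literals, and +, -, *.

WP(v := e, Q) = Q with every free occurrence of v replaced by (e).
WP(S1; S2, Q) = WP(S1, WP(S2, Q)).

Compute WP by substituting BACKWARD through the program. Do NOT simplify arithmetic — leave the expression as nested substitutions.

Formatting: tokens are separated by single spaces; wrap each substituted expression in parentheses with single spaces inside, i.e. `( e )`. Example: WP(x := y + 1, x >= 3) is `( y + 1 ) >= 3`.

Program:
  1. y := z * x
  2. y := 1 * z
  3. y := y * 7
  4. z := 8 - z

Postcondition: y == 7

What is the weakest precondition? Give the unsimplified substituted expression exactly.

Answer: ( ( 1 * z ) * 7 ) == 7

Derivation:
post: y == 7
stmt 4: z := 8 - z  -- replace 0 occurrence(s) of z with (8 - z)
  => y == 7
stmt 3: y := y * 7  -- replace 1 occurrence(s) of y with (y * 7)
  => ( y * 7 ) == 7
stmt 2: y := 1 * z  -- replace 1 occurrence(s) of y with (1 * z)
  => ( ( 1 * z ) * 7 ) == 7
stmt 1: y := z * x  -- replace 0 occurrence(s) of y with (z * x)
  => ( ( 1 * z ) * 7 ) == 7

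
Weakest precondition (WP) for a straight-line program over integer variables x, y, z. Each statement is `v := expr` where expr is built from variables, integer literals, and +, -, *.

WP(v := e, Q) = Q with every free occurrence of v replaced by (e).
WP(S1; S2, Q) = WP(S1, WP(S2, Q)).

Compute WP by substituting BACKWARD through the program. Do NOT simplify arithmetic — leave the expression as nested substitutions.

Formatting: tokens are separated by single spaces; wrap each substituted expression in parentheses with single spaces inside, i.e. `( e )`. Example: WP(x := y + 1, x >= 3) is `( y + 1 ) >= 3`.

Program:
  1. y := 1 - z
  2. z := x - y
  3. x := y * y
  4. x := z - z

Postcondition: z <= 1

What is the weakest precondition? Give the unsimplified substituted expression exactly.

post: z <= 1
stmt 4: x := z - z  -- replace 0 occurrence(s) of x with (z - z)
  => z <= 1
stmt 3: x := y * y  -- replace 0 occurrence(s) of x with (y * y)
  => z <= 1
stmt 2: z := x - y  -- replace 1 occurrence(s) of z with (x - y)
  => ( x - y ) <= 1
stmt 1: y := 1 - z  -- replace 1 occurrence(s) of y with (1 - z)
  => ( x - ( 1 - z ) ) <= 1

Answer: ( x - ( 1 - z ) ) <= 1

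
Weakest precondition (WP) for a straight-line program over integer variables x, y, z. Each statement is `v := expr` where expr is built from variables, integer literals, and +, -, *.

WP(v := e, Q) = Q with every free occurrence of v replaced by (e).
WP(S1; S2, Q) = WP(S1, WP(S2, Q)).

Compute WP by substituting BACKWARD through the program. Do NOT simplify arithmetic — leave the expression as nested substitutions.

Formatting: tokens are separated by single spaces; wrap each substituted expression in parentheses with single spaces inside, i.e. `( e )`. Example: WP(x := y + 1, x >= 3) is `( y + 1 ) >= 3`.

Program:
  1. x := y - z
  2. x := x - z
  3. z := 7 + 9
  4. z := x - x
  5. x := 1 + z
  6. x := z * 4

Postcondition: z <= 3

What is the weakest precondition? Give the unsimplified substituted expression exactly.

Answer: ( ( ( y - z ) - z ) - ( ( y - z ) - z ) ) <= 3

Derivation:
post: z <= 3
stmt 6: x := z * 4  -- replace 0 occurrence(s) of x with (z * 4)
  => z <= 3
stmt 5: x := 1 + z  -- replace 0 occurrence(s) of x with (1 + z)
  => z <= 3
stmt 4: z := x - x  -- replace 1 occurrence(s) of z with (x - x)
  => ( x - x ) <= 3
stmt 3: z := 7 + 9  -- replace 0 occurrence(s) of z with (7 + 9)
  => ( x - x ) <= 3
stmt 2: x := x - z  -- replace 2 occurrence(s) of x with (x - z)
  => ( ( x - z ) - ( x - z ) ) <= 3
stmt 1: x := y - z  -- replace 2 occurrence(s) of x with (y - z)
  => ( ( ( y - z ) - z ) - ( ( y - z ) - z ) ) <= 3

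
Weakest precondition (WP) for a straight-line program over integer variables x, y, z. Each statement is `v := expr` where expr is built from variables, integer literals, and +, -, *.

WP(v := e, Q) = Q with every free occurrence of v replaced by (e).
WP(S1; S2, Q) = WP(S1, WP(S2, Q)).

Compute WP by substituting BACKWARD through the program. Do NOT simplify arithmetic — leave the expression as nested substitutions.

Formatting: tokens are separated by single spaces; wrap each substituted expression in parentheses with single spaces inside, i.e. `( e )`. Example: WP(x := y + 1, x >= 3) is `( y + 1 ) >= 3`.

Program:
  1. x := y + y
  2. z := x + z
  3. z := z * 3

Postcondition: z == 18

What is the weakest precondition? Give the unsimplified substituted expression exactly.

post: z == 18
stmt 3: z := z * 3  -- replace 1 occurrence(s) of z with (z * 3)
  => ( z * 3 ) == 18
stmt 2: z := x + z  -- replace 1 occurrence(s) of z with (x + z)
  => ( ( x + z ) * 3 ) == 18
stmt 1: x := y + y  -- replace 1 occurrence(s) of x with (y + y)
  => ( ( ( y + y ) + z ) * 3 ) == 18

Answer: ( ( ( y + y ) + z ) * 3 ) == 18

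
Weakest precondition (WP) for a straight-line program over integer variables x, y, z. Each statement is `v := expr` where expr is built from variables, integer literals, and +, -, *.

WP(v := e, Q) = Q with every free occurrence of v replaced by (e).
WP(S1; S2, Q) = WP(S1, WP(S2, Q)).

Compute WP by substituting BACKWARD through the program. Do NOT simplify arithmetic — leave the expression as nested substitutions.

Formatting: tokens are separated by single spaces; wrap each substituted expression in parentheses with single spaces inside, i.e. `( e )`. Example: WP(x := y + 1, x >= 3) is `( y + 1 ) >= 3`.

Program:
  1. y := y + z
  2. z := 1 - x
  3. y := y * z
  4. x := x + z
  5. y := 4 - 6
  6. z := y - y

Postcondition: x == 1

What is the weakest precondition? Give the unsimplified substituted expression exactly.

post: x == 1
stmt 6: z := y - y  -- replace 0 occurrence(s) of z with (y - y)
  => x == 1
stmt 5: y := 4 - 6  -- replace 0 occurrence(s) of y with (4 - 6)
  => x == 1
stmt 4: x := x + z  -- replace 1 occurrence(s) of x with (x + z)
  => ( x + z ) == 1
stmt 3: y := y * z  -- replace 0 occurrence(s) of y with (y * z)
  => ( x + z ) == 1
stmt 2: z := 1 - x  -- replace 1 occurrence(s) of z with (1 - x)
  => ( x + ( 1 - x ) ) == 1
stmt 1: y := y + z  -- replace 0 occurrence(s) of y with (y + z)
  => ( x + ( 1 - x ) ) == 1

Answer: ( x + ( 1 - x ) ) == 1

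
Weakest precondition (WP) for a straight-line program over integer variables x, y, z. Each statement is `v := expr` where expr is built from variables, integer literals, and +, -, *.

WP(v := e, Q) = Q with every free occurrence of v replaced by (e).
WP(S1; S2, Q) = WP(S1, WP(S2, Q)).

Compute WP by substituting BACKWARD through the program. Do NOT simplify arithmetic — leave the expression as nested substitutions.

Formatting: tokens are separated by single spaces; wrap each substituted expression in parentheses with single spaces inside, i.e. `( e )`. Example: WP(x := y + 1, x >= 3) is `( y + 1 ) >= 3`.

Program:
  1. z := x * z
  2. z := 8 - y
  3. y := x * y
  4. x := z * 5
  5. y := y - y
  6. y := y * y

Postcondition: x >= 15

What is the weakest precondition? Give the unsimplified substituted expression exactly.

Answer: ( ( 8 - y ) * 5 ) >= 15

Derivation:
post: x >= 15
stmt 6: y := y * y  -- replace 0 occurrence(s) of y with (y * y)
  => x >= 15
stmt 5: y := y - y  -- replace 0 occurrence(s) of y with (y - y)
  => x >= 15
stmt 4: x := z * 5  -- replace 1 occurrence(s) of x with (z * 5)
  => ( z * 5 ) >= 15
stmt 3: y := x * y  -- replace 0 occurrence(s) of y with (x * y)
  => ( z * 5 ) >= 15
stmt 2: z := 8 - y  -- replace 1 occurrence(s) of z with (8 - y)
  => ( ( 8 - y ) * 5 ) >= 15
stmt 1: z := x * z  -- replace 0 occurrence(s) of z with (x * z)
  => ( ( 8 - y ) * 5 ) >= 15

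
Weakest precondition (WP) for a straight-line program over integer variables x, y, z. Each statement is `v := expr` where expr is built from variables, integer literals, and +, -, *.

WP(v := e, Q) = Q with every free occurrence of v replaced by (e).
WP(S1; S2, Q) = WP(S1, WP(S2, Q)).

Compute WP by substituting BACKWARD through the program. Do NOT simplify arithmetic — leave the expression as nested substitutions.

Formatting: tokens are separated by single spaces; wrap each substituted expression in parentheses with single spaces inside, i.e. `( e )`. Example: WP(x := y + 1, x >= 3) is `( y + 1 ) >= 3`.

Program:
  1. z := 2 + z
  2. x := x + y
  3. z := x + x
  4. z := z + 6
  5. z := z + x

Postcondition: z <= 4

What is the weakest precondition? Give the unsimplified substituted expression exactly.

post: z <= 4
stmt 5: z := z + x  -- replace 1 occurrence(s) of z with (z + x)
  => ( z + x ) <= 4
stmt 4: z := z + 6  -- replace 1 occurrence(s) of z with (z + 6)
  => ( ( z + 6 ) + x ) <= 4
stmt 3: z := x + x  -- replace 1 occurrence(s) of z with (x + x)
  => ( ( ( x + x ) + 6 ) + x ) <= 4
stmt 2: x := x + y  -- replace 3 occurrence(s) of x with (x + y)
  => ( ( ( ( x + y ) + ( x + y ) ) + 6 ) + ( x + y ) ) <= 4
stmt 1: z := 2 + z  -- replace 0 occurrence(s) of z with (2 + z)
  => ( ( ( ( x + y ) + ( x + y ) ) + 6 ) + ( x + y ) ) <= 4

Answer: ( ( ( ( x + y ) + ( x + y ) ) + 6 ) + ( x + y ) ) <= 4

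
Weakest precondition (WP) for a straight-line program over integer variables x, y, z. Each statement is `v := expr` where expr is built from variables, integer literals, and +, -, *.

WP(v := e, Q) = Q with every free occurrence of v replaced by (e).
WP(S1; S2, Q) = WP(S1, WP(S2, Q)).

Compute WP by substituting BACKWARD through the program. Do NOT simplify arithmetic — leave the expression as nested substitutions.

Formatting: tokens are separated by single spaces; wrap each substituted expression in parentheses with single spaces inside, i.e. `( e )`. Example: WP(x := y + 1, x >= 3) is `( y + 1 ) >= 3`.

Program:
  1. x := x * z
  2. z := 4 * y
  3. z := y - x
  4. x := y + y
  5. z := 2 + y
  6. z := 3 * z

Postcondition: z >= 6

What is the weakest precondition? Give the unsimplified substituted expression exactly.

Answer: ( 3 * ( 2 + y ) ) >= 6

Derivation:
post: z >= 6
stmt 6: z := 3 * z  -- replace 1 occurrence(s) of z with (3 * z)
  => ( 3 * z ) >= 6
stmt 5: z := 2 + y  -- replace 1 occurrence(s) of z with (2 + y)
  => ( 3 * ( 2 + y ) ) >= 6
stmt 4: x := y + y  -- replace 0 occurrence(s) of x with (y + y)
  => ( 3 * ( 2 + y ) ) >= 6
stmt 3: z := y - x  -- replace 0 occurrence(s) of z with (y - x)
  => ( 3 * ( 2 + y ) ) >= 6
stmt 2: z := 4 * y  -- replace 0 occurrence(s) of z with (4 * y)
  => ( 3 * ( 2 + y ) ) >= 6
stmt 1: x := x * z  -- replace 0 occurrence(s) of x with (x * z)
  => ( 3 * ( 2 + y ) ) >= 6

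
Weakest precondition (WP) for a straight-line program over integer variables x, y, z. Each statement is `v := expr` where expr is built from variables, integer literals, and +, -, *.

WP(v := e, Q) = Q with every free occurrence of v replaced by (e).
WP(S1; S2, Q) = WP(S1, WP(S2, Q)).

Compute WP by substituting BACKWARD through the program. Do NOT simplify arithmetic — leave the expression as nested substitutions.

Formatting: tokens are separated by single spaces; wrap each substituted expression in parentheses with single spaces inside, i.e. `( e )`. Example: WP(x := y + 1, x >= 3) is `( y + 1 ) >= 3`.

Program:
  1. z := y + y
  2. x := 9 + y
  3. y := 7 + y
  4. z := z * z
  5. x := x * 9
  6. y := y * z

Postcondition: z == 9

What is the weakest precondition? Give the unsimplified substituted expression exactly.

post: z == 9
stmt 6: y := y * z  -- replace 0 occurrence(s) of y with (y * z)
  => z == 9
stmt 5: x := x * 9  -- replace 0 occurrence(s) of x with (x * 9)
  => z == 9
stmt 4: z := z * z  -- replace 1 occurrence(s) of z with (z * z)
  => ( z * z ) == 9
stmt 3: y := 7 + y  -- replace 0 occurrence(s) of y with (7 + y)
  => ( z * z ) == 9
stmt 2: x := 9 + y  -- replace 0 occurrence(s) of x with (9 + y)
  => ( z * z ) == 9
stmt 1: z := y + y  -- replace 2 occurrence(s) of z with (y + y)
  => ( ( y + y ) * ( y + y ) ) == 9

Answer: ( ( y + y ) * ( y + y ) ) == 9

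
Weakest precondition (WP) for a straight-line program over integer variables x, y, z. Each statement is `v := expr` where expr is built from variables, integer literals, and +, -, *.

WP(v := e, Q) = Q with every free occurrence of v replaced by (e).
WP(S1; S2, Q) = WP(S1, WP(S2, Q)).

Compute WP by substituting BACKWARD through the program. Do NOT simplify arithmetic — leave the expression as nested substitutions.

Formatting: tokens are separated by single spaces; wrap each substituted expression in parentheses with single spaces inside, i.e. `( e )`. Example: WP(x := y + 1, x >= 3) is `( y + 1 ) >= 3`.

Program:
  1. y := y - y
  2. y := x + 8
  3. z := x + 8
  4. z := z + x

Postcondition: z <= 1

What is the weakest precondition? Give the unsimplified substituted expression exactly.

Answer: ( ( x + 8 ) + x ) <= 1

Derivation:
post: z <= 1
stmt 4: z := z + x  -- replace 1 occurrence(s) of z with (z + x)
  => ( z + x ) <= 1
stmt 3: z := x + 8  -- replace 1 occurrence(s) of z with (x + 8)
  => ( ( x + 8 ) + x ) <= 1
stmt 2: y := x + 8  -- replace 0 occurrence(s) of y with (x + 8)
  => ( ( x + 8 ) + x ) <= 1
stmt 1: y := y - y  -- replace 0 occurrence(s) of y with (y - y)
  => ( ( x + 8 ) + x ) <= 1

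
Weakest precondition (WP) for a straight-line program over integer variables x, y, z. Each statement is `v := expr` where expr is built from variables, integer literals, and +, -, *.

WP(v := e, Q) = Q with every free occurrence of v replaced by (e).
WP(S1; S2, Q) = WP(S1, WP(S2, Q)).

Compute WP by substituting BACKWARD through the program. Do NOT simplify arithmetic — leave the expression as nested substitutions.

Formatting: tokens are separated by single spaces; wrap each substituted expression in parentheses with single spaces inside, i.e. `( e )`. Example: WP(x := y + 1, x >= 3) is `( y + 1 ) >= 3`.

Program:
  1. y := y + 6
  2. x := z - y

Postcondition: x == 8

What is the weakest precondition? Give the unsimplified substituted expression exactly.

post: x == 8
stmt 2: x := z - y  -- replace 1 occurrence(s) of x with (z - y)
  => ( z - y ) == 8
stmt 1: y := y + 6  -- replace 1 occurrence(s) of y with (y + 6)
  => ( z - ( y + 6 ) ) == 8

Answer: ( z - ( y + 6 ) ) == 8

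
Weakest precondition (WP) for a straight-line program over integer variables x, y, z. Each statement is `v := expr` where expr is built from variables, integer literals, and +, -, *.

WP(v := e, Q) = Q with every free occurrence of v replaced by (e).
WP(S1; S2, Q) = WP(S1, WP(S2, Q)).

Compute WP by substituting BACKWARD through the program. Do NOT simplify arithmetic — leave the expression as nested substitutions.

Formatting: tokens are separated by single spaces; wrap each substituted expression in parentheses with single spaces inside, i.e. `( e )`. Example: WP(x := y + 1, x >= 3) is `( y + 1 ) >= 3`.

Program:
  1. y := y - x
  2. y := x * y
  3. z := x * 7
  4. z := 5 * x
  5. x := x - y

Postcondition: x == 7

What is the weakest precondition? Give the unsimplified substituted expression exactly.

post: x == 7
stmt 5: x := x - y  -- replace 1 occurrence(s) of x with (x - y)
  => ( x - y ) == 7
stmt 4: z := 5 * x  -- replace 0 occurrence(s) of z with (5 * x)
  => ( x - y ) == 7
stmt 3: z := x * 7  -- replace 0 occurrence(s) of z with (x * 7)
  => ( x - y ) == 7
stmt 2: y := x * y  -- replace 1 occurrence(s) of y with (x * y)
  => ( x - ( x * y ) ) == 7
stmt 1: y := y - x  -- replace 1 occurrence(s) of y with (y - x)
  => ( x - ( x * ( y - x ) ) ) == 7

Answer: ( x - ( x * ( y - x ) ) ) == 7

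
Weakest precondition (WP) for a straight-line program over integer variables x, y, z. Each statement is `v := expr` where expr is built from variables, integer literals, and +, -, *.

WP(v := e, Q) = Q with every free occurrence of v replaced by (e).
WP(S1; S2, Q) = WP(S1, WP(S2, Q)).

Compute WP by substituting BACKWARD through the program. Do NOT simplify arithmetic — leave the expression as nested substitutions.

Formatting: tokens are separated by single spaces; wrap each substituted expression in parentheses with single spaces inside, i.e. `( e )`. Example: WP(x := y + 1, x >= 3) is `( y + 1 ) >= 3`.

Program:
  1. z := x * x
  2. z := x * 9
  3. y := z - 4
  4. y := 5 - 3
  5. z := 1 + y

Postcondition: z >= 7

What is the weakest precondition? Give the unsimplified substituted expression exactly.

Answer: ( 1 + ( 5 - 3 ) ) >= 7

Derivation:
post: z >= 7
stmt 5: z := 1 + y  -- replace 1 occurrence(s) of z with (1 + y)
  => ( 1 + y ) >= 7
stmt 4: y := 5 - 3  -- replace 1 occurrence(s) of y with (5 - 3)
  => ( 1 + ( 5 - 3 ) ) >= 7
stmt 3: y := z - 4  -- replace 0 occurrence(s) of y with (z - 4)
  => ( 1 + ( 5 - 3 ) ) >= 7
stmt 2: z := x * 9  -- replace 0 occurrence(s) of z with (x * 9)
  => ( 1 + ( 5 - 3 ) ) >= 7
stmt 1: z := x * x  -- replace 0 occurrence(s) of z with (x * x)
  => ( 1 + ( 5 - 3 ) ) >= 7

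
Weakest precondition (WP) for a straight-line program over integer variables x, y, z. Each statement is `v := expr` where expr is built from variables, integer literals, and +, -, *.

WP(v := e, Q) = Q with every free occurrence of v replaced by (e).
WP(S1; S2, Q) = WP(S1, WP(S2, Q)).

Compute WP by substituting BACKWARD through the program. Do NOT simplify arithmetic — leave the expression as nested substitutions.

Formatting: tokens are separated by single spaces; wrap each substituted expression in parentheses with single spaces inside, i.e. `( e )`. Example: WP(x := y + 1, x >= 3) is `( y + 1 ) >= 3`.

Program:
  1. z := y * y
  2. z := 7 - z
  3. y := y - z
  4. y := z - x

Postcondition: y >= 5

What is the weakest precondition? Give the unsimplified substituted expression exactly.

post: y >= 5
stmt 4: y := z - x  -- replace 1 occurrence(s) of y with (z - x)
  => ( z - x ) >= 5
stmt 3: y := y - z  -- replace 0 occurrence(s) of y with (y - z)
  => ( z - x ) >= 5
stmt 2: z := 7 - z  -- replace 1 occurrence(s) of z with (7 - z)
  => ( ( 7 - z ) - x ) >= 5
stmt 1: z := y * y  -- replace 1 occurrence(s) of z with (y * y)
  => ( ( 7 - ( y * y ) ) - x ) >= 5

Answer: ( ( 7 - ( y * y ) ) - x ) >= 5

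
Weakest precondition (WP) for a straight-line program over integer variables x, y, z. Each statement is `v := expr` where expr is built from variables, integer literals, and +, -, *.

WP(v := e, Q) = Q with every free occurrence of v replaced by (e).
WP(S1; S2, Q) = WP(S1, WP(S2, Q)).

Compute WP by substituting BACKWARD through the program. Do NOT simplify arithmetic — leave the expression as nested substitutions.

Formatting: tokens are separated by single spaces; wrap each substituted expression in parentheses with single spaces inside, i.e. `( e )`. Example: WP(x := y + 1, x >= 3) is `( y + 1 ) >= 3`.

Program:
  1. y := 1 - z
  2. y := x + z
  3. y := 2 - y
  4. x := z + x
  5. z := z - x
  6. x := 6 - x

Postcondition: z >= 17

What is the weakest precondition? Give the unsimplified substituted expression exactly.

Answer: ( z - ( z + x ) ) >= 17

Derivation:
post: z >= 17
stmt 6: x := 6 - x  -- replace 0 occurrence(s) of x with (6 - x)
  => z >= 17
stmt 5: z := z - x  -- replace 1 occurrence(s) of z with (z - x)
  => ( z - x ) >= 17
stmt 4: x := z + x  -- replace 1 occurrence(s) of x with (z + x)
  => ( z - ( z + x ) ) >= 17
stmt 3: y := 2 - y  -- replace 0 occurrence(s) of y with (2 - y)
  => ( z - ( z + x ) ) >= 17
stmt 2: y := x + z  -- replace 0 occurrence(s) of y with (x + z)
  => ( z - ( z + x ) ) >= 17
stmt 1: y := 1 - z  -- replace 0 occurrence(s) of y with (1 - z)
  => ( z - ( z + x ) ) >= 17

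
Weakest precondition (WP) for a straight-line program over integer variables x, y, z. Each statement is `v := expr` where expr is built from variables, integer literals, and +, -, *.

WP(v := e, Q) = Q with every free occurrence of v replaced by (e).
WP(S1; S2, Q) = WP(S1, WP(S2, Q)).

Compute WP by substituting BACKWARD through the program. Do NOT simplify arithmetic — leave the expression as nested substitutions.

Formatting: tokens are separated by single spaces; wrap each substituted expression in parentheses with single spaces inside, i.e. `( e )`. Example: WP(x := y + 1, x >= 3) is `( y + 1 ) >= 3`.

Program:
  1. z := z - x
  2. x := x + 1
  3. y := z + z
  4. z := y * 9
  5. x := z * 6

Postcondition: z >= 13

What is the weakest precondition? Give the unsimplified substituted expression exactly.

Answer: ( ( ( z - x ) + ( z - x ) ) * 9 ) >= 13

Derivation:
post: z >= 13
stmt 5: x := z * 6  -- replace 0 occurrence(s) of x with (z * 6)
  => z >= 13
stmt 4: z := y * 9  -- replace 1 occurrence(s) of z with (y * 9)
  => ( y * 9 ) >= 13
stmt 3: y := z + z  -- replace 1 occurrence(s) of y with (z + z)
  => ( ( z + z ) * 9 ) >= 13
stmt 2: x := x + 1  -- replace 0 occurrence(s) of x with (x + 1)
  => ( ( z + z ) * 9 ) >= 13
stmt 1: z := z - x  -- replace 2 occurrence(s) of z with (z - x)
  => ( ( ( z - x ) + ( z - x ) ) * 9 ) >= 13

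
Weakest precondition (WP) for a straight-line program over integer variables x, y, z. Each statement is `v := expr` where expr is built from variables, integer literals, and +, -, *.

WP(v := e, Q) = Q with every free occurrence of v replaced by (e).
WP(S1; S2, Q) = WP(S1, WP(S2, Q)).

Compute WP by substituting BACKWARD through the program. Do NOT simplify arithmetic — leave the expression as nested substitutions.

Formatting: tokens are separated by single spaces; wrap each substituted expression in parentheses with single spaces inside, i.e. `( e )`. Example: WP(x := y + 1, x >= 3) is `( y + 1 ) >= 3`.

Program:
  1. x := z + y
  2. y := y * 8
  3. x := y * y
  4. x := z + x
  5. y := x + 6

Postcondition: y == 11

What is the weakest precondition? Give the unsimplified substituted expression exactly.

Answer: ( ( z + ( ( y * 8 ) * ( y * 8 ) ) ) + 6 ) == 11

Derivation:
post: y == 11
stmt 5: y := x + 6  -- replace 1 occurrence(s) of y with (x + 6)
  => ( x + 6 ) == 11
stmt 4: x := z + x  -- replace 1 occurrence(s) of x with (z + x)
  => ( ( z + x ) + 6 ) == 11
stmt 3: x := y * y  -- replace 1 occurrence(s) of x with (y * y)
  => ( ( z + ( y * y ) ) + 6 ) == 11
stmt 2: y := y * 8  -- replace 2 occurrence(s) of y with (y * 8)
  => ( ( z + ( ( y * 8 ) * ( y * 8 ) ) ) + 6 ) == 11
stmt 1: x := z + y  -- replace 0 occurrence(s) of x with (z + y)
  => ( ( z + ( ( y * 8 ) * ( y * 8 ) ) ) + 6 ) == 11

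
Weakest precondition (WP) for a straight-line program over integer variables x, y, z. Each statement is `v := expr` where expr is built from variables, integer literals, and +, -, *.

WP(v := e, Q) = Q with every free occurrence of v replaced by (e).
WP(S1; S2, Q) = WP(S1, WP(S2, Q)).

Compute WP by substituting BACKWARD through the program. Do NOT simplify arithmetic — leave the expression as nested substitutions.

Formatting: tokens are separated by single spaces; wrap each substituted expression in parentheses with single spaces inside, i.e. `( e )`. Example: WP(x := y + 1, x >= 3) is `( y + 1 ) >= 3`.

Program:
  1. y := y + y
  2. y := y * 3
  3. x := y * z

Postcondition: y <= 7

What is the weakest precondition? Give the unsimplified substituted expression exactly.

Answer: ( ( y + y ) * 3 ) <= 7

Derivation:
post: y <= 7
stmt 3: x := y * z  -- replace 0 occurrence(s) of x with (y * z)
  => y <= 7
stmt 2: y := y * 3  -- replace 1 occurrence(s) of y with (y * 3)
  => ( y * 3 ) <= 7
stmt 1: y := y + y  -- replace 1 occurrence(s) of y with (y + y)
  => ( ( y + y ) * 3 ) <= 7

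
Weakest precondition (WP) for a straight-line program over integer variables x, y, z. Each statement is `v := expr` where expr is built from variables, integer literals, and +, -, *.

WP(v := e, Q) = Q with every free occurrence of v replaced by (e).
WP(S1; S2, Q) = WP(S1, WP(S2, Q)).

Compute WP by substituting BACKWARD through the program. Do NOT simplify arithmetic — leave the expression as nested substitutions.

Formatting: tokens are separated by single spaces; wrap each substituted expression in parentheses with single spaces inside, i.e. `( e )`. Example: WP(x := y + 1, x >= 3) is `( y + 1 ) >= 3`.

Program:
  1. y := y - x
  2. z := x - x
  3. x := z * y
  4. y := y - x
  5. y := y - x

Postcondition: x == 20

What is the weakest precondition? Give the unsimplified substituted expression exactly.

post: x == 20
stmt 5: y := y - x  -- replace 0 occurrence(s) of y with (y - x)
  => x == 20
stmt 4: y := y - x  -- replace 0 occurrence(s) of y with (y - x)
  => x == 20
stmt 3: x := z * y  -- replace 1 occurrence(s) of x with (z * y)
  => ( z * y ) == 20
stmt 2: z := x - x  -- replace 1 occurrence(s) of z with (x - x)
  => ( ( x - x ) * y ) == 20
stmt 1: y := y - x  -- replace 1 occurrence(s) of y with (y - x)
  => ( ( x - x ) * ( y - x ) ) == 20

Answer: ( ( x - x ) * ( y - x ) ) == 20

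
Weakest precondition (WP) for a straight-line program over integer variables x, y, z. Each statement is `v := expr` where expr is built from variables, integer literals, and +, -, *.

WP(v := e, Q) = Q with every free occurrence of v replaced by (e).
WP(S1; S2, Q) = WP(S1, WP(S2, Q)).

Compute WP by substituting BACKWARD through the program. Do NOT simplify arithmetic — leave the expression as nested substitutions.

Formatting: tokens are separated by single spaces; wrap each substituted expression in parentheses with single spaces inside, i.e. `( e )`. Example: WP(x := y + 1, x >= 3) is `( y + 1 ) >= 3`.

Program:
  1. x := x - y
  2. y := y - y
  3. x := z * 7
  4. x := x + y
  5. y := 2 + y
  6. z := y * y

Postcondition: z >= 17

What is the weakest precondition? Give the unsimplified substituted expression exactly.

Answer: ( ( 2 + ( y - y ) ) * ( 2 + ( y - y ) ) ) >= 17

Derivation:
post: z >= 17
stmt 6: z := y * y  -- replace 1 occurrence(s) of z with (y * y)
  => ( y * y ) >= 17
stmt 5: y := 2 + y  -- replace 2 occurrence(s) of y with (2 + y)
  => ( ( 2 + y ) * ( 2 + y ) ) >= 17
stmt 4: x := x + y  -- replace 0 occurrence(s) of x with (x + y)
  => ( ( 2 + y ) * ( 2 + y ) ) >= 17
stmt 3: x := z * 7  -- replace 0 occurrence(s) of x with (z * 7)
  => ( ( 2 + y ) * ( 2 + y ) ) >= 17
stmt 2: y := y - y  -- replace 2 occurrence(s) of y with (y - y)
  => ( ( 2 + ( y - y ) ) * ( 2 + ( y - y ) ) ) >= 17
stmt 1: x := x - y  -- replace 0 occurrence(s) of x with (x - y)
  => ( ( 2 + ( y - y ) ) * ( 2 + ( y - y ) ) ) >= 17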